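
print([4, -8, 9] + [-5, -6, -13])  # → [4, -8, 9, -5, -6, -13]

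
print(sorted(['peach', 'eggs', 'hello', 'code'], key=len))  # ['eggs', 'code', 'peach', 'hello']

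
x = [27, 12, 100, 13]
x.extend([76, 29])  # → [27, 12, 100, 13, 76, 29]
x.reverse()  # [29, 76, 13, 100, 12, 27]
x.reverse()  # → [27, 12, 100, 13, 76, 29]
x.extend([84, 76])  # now [27, 12, 100, 13, 76, 29, 84, 76]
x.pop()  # 76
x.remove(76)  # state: [27, 12, 100, 13, 29, 84]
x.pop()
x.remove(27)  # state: [12, 100, 13, 29]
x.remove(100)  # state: [12, 13, 29]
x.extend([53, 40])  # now [12, 13, 29, 53, 40]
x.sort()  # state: [12, 13, 29, 40, 53]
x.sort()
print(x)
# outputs [12, 13, 29, 40, 53]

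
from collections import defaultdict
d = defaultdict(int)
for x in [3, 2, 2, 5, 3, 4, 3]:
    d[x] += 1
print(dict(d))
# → {3: 3, 2: 2, 5: 1, 4: 1}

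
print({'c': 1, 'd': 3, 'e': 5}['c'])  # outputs 1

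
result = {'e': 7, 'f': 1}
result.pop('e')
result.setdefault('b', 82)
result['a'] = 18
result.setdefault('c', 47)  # 47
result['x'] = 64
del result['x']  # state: {'f': 1, 'b': 82, 'a': 18, 'c': 47}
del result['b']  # {'f': 1, 'a': 18, 'c': 47}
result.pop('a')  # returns 18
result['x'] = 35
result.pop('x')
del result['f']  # {'c': 47}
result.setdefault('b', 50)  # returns 50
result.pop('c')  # 47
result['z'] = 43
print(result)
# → {'b': 50, 'z': 43}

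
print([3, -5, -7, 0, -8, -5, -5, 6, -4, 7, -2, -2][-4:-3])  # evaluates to [-4]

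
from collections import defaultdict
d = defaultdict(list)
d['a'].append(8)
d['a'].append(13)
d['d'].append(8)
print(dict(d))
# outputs {'a': [8, 13], 'd': [8]}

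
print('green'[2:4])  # ee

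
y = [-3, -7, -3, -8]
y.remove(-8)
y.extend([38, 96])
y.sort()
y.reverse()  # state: [96, 38, -3, -3, -7]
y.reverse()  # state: [-7, -3, -3, 38, 96]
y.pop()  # 96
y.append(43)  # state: [-7, -3, -3, 38, 43]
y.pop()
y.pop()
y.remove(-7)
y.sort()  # [-3, -3]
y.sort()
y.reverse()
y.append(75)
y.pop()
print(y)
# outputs [-3, -3]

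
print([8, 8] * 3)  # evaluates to [8, 8, 8, 8, 8, 8]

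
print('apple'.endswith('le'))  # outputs True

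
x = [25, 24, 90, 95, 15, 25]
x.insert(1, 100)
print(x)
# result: [25, 100, 24, 90, 95, 15, 25]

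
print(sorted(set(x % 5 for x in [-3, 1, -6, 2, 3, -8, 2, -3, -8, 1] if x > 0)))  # [1, 2, 3]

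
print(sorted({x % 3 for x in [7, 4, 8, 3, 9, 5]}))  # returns [0, 1, 2]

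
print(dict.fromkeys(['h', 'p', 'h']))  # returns {'h': None, 'p': None}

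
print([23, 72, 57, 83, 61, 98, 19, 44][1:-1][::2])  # [72, 83, 98]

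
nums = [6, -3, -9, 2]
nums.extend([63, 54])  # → [6, -3, -9, 2, 63, 54]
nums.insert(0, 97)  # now [97, 6, -3, -9, 2, 63, 54]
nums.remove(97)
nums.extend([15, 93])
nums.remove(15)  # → [6, -3, -9, 2, 63, 54, 93]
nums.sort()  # [-9, -3, 2, 6, 54, 63, 93]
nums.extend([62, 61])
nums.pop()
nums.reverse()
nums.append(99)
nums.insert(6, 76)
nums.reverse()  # [99, -9, -3, 76, 2, 6, 54, 63, 93, 62]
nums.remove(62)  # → [99, -9, -3, 76, 2, 6, 54, 63, 93]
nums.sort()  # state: [-9, -3, 2, 6, 54, 63, 76, 93, 99]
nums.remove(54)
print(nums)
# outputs [-9, -3, 2, 6, 63, 76, 93, 99]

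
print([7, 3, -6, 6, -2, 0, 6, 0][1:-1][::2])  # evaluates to [3, 6, 0]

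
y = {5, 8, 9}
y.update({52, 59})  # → {5, 8, 9, 52, 59}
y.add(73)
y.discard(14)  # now {5, 8, 9, 52, 59, 73}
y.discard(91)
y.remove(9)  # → {5, 8, 52, 59, 73}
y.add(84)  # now {5, 8, 52, 59, 73, 84}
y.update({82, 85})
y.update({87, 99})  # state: {5, 8, 52, 59, 73, 82, 84, 85, 87, 99}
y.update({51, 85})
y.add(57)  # {5, 8, 51, 52, 57, 59, 73, 82, 84, 85, 87, 99}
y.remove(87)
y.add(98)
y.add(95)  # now {5, 8, 51, 52, 57, 59, 73, 82, 84, 85, 95, 98, 99}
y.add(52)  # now {5, 8, 51, 52, 57, 59, 73, 82, 84, 85, 95, 98, 99}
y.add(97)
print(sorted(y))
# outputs [5, 8, 51, 52, 57, 59, 73, 82, 84, 85, 95, 97, 98, 99]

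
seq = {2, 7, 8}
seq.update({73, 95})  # {2, 7, 8, 73, 95}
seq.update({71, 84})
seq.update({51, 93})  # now {2, 7, 8, 51, 71, 73, 84, 93, 95}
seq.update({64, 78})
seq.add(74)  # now {2, 7, 8, 51, 64, 71, 73, 74, 78, 84, 93, 95}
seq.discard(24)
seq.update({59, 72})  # {2, 7, 8, 51, 59, 64, 71, 72, 73, 74, 78, 84, 93, 95}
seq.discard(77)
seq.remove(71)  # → {2, 7, 8, 51, 59, 64, 72, 73, 74, 78, 84, 93, 95}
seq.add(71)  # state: {2, 7, 8, 51, 59, 64, 71, 72, 73, 74, 78, 84, 93, 95}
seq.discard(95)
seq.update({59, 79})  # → {2, 7, 8, 51, 59, 64, 71, 72, 73, 74, 78, 79, 84, 93}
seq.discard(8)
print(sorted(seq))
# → [2, 7, 51, 59, 64, 71, 72, 73, 74, 78, 79, 84, 93]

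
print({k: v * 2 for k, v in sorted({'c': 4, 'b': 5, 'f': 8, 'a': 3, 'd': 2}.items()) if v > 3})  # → {'b': 10, 'c': 8, 'f': 16}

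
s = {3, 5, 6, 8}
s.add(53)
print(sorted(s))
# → [3, 5, 6, 8, 53]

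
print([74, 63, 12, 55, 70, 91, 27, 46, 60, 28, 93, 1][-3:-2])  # [28]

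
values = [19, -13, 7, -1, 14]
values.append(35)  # [19, -13, 7, -1, 14, 35]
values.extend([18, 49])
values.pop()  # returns 49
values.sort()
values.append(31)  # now [-13, -1, 7, 14, 18, 19, 35, 31]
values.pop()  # 31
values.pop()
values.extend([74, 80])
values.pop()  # 80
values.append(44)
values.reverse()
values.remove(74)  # [44, 19, 18, 14, 7, -1, -13]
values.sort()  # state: [-13, -1, 7, 14, 18, 19, 44]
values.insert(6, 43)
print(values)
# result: [-13, -1, 7, 14, 18, 19, 43, 44]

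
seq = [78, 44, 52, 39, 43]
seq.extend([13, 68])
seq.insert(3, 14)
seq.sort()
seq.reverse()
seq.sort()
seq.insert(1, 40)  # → [13, 40, 14, 39, 43, 44, 52, 68, 78]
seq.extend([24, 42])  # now [13, 40, 14, 39, 43, 44, 52, 68, 78, 24, 42]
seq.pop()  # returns 42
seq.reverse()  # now [24, 78, 68, 52, 44, 43, 39, 14, 40, 13]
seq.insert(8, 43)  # [24, 78, 68, 52, 44, 43, 39, 14, 43, 40, 13]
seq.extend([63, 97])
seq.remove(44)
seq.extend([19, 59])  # [24, 78, 68, 52, 43, 39, 14, 43, 40, 13, 63, 97, 19, 59]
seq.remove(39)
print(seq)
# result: [24, 78, 68, 52, 43, 14, 43, 40, 13, 63, 97, 19, 59]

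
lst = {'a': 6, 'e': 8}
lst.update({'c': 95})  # {'a': 6, 'e': 8, 'c': 95}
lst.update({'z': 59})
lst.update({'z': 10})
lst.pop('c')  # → 95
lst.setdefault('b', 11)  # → 11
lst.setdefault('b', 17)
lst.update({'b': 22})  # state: {'a': 6, 'e': 8, 'z': 10, 'b': 22}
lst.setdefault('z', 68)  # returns 10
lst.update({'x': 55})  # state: {'a': 6, 'e': 8, 'z': 10, 'b': 22, 'x': 55}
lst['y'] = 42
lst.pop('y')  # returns 42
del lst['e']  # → {'a': 6, 'z': 10, 'b': 22, 'x': 55}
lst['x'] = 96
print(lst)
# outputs {'a': 6, 'z': 10, 'b': 22, 'x': 96}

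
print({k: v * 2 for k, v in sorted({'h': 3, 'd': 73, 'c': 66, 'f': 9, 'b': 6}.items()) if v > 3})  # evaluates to {'b': 12, 'c': 132, 'd': 146, 'f': 18}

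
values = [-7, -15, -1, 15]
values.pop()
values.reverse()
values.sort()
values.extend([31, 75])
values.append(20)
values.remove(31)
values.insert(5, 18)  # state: [-15, -7, -1, 75, 20, 18]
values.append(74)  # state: [-15, -7, -1, 75, 20, 18, 74]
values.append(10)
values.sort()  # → [-15, -7, -1, 10, 18, 20, 74, 75]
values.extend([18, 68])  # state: [-15, -7, -1, 10, 18, 20, 74, 75, 18, 68]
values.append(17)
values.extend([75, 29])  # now [-15, -7, -1, 10, 18, 20, 74, 75, 18, 68, 17, 75, 29]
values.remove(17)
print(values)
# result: [-15, -7, -1, 10, 18, 20, 74, 75, 18, 68, 75, 29]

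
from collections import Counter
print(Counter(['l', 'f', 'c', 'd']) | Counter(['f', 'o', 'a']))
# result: Counter({'l': 1, 'f': 1, 'c': 1, 'd': 1, 'o': 1, 'a': 1})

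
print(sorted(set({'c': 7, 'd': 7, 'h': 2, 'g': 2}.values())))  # [2, 7]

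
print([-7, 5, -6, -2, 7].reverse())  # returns None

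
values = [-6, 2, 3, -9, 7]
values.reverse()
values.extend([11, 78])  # [7, -9, 3, 2, -6, 11, 78]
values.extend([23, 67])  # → [7, -9, 3, 2, -6, 11, 78, 23, 67]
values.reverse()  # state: [67, 23, 78, 11, -6, 2, 3, -9, 7]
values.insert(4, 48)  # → [67, 23, 78, 11, 48, -6, 2, 3, -9, 7]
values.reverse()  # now [7, -9, 3, 2, -6, 48, 11, 78, 23, 67]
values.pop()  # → 67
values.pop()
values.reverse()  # [78, 11, 48, -6, 2, 3, -9, 7]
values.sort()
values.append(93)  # [-9, -6, 2, 3, 7, 11, 48, 78, 93]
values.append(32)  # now [-9, -6, 2, 3, 7, 11, 48, 78, 93, 32]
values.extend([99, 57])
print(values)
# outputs [-9, -6, 2, 3, 7, 11, 48, 78, 93, 32, 99, 57]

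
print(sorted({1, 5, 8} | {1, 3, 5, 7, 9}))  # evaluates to [1, 3, 5, 7, 8, 9]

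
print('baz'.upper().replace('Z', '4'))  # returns BA4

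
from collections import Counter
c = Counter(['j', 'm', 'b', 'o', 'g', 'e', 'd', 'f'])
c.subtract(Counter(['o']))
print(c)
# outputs Counter({'j': 1, 'm': 1, 'b': 1, 'g': 1, 'e': 1, 'd': 1, 'f': 1, 'o': 0})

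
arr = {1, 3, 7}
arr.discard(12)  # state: {1, 3, 7}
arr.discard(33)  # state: {1, 3, 7}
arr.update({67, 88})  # {1, 3, 7, 67, 88}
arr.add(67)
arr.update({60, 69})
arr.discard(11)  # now {1, 3, 7, 60, 67, 69, 88}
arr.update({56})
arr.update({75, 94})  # {1, 3, 7, 56, 60, 67, 69, 75, 88, 94}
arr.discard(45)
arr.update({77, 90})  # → {1, 3, 7, 56, 60, 67, 69, 75, 77, 88, 90, 94}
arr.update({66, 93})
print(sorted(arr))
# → [1, 3, 7, 56, 60, 66, 67, 69, 75, 77, 88, 90, 93, 94]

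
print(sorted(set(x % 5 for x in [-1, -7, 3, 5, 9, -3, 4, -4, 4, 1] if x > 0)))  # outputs [0, 1, 3, 4]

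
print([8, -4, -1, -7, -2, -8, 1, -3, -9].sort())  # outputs None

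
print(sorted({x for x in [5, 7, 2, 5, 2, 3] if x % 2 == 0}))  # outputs [2]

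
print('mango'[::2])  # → mno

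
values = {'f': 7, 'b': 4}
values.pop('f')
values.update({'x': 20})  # {'b': 4, 'x': 20}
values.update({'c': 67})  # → {'b': 4, 'x': 20, 'c': 67}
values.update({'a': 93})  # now {'b': 4, 'x': 20, 'c': 67, 'a': 93}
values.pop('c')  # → 67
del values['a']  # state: {'b': 4, 'x': 20}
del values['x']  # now {'b': 4}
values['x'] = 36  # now {'b': 4, 'x': 36}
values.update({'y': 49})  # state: {'b': 4, 'x': 36, 'y': 49}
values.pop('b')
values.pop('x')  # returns 36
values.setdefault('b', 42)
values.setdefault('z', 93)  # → 93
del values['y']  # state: {'b': 42, 'z': 93}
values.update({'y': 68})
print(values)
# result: {'b': 42, 'z': 93, 'y': 68}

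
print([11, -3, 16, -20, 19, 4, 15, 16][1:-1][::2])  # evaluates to [-3, -20, 4]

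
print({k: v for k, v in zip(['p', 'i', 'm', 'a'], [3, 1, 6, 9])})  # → {'p': 3, 'i': 1, 'm': 6, 'a': 9}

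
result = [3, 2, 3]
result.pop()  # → 3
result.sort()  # [2, 3]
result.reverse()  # [3, 2]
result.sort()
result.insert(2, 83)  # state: [2, 3, 83]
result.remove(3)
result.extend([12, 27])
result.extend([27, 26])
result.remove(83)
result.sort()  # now [2, 12, 26, 27, 27]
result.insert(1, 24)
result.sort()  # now [2, 12, 24, 26, 27, 27]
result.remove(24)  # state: [2, 12, 26, 27, 27]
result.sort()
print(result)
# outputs [2, 12, 26, 27, 27]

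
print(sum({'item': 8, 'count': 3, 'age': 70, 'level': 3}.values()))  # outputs 84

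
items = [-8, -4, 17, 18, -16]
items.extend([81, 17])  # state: [-8, -4, 17, 18, -16, 81, 17]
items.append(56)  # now [-8, -4, 17, 18, -16, 81, 17, 56]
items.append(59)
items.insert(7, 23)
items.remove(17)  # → [-8, -4, 18, -16, 81, 17, 23, 56, 59]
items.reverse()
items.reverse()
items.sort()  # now [-16, -8, -4, 17, 18, 23, 56, 59, 81]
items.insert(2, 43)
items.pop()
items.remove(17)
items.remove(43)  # [-16, -8, -4, 18, 23, 56, 59]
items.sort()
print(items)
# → [-16, -8, -4, 18, 23, 56, 59]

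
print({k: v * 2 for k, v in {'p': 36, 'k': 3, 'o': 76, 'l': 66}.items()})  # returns {'p': 72, 'k': 6, 'o': 152, 'l': 132}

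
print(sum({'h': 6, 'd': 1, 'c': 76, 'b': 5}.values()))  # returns 88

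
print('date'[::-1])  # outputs etad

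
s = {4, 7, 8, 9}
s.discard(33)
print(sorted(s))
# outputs [4, 7, 8, 9]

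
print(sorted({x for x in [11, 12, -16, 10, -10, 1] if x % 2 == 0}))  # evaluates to [-16, -10, 10, 12]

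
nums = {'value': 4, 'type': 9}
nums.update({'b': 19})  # {'value': 4, 'type': 9, 'b': 19}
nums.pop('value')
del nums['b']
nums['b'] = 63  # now {'type': 9, 'b': 63}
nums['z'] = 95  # {'type': 9, 'b': 63, 'z': 95}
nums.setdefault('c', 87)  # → 87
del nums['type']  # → {'b': 63, 'z': 95, 'c': 87}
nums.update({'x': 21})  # {'b': 63, 'z': 95, 'c': 87, 'x': 21}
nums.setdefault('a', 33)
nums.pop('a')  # 33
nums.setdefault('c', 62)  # 87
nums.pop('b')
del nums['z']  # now {'c': 87, 'x': 21}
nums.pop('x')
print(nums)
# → {'c': 87}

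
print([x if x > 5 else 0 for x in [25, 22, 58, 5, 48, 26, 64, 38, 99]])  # [25, 22, 58, 0, 48, 26, 64, 38, 99]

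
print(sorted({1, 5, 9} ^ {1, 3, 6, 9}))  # [3, 5, 6]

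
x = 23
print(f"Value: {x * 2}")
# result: Value: 46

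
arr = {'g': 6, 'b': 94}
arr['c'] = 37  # {'g': 6, 'b': 94, 'c': 37}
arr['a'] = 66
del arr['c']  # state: {'g': 6, 'b': 94, 'a': 66}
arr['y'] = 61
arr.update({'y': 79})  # {'g': 6, 'b': 94, 'a': 66, 'y': 79}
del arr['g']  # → {'b': 94, 'a': 66, 'y': 79}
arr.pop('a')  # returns 66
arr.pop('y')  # 79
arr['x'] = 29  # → {'b': 94, 'x': 29}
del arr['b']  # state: {'x': 29}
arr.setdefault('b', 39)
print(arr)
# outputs {'x': 29, 'b': 39}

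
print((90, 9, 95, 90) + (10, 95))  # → (90, 9, 95, 90, 10, 95)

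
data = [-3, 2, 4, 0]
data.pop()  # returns 0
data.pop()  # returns 4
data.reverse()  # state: [2, -3]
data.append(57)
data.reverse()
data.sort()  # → [-3, 2, 57]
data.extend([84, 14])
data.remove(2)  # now [-3, 57, 84, 14]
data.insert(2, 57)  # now [-3, 57, 57, 84, 14]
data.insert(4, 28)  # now [-3, 57, 57, 84, 28, 14]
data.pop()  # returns 14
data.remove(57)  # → [-3, 57, 84, 28]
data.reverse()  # [28, 84, 57, -3]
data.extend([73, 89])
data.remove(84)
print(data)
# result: [28, 57, -3, 73, 89]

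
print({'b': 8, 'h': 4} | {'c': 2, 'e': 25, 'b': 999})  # {'b': 999, 'h': 4, 'c': 2, 'e': 25}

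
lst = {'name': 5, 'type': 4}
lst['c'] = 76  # {'name': 5, 'type': 4, 'c': 76}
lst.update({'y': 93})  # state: {'name': 5, 'type': 4, 'c': 76, 'y': 93}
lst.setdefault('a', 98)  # 98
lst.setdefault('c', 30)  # 76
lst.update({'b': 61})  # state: {'name': 5, 'type': 4, 'c': 76, 'y': 93, 'a': 98, 'b': 61}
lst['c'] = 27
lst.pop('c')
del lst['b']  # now {'name': 5, 'type': 4, 'y': 93, 'a': 98}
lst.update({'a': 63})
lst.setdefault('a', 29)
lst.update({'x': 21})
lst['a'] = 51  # {'name': 5, 'type': 4, 'y': 93, 'a': 51, 'x': 21}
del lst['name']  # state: {'type': 4, 'y': 93, 'a': 51, 'x': 21}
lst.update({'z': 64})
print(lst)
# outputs {'type': 4, 'y': 93, 'a': 51, 'x': 21, 'z': 64}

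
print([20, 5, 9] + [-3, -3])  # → [20, 5, 9, -3, -3]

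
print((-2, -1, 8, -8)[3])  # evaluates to -8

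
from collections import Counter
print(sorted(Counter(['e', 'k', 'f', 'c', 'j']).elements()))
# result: ['c', 'e', 'f', 'j', 'k']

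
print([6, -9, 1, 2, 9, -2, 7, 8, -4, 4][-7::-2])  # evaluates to [2, -9]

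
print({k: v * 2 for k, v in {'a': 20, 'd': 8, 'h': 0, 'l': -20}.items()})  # {'a': 40, 'd': 16, 'h': 0, 'l': -40}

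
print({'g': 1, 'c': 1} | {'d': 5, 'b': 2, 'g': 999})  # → {'g': 999, 'c': 1, 'd': 5, 'b': 2}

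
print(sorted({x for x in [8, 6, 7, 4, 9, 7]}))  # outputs [4, 6, 7, 8, 9]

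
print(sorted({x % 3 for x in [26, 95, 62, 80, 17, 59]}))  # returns [2]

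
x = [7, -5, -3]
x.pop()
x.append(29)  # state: [7, -5, 29]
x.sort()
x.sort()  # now [-5, 7, 29]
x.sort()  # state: [-5, 7, 29]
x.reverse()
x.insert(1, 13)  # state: [29, 13, 7, -5]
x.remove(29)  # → [13, 7, -5]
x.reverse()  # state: [-5, 7, 13]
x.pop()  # 13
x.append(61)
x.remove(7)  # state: [-5, 61]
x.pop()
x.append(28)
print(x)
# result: [-5, 28]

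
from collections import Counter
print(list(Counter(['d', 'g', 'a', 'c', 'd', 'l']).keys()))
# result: ['d', 'g', 'a', 'c', 'l']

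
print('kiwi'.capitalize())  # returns Kiwi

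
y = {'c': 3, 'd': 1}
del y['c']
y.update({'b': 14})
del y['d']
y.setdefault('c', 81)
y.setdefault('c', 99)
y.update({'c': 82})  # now {'b': 14, 'c': 82}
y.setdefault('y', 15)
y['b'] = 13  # {'b': 13, 'c': 82, 'y': 15}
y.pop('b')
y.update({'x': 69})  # {'c': 82, 'y': 15, 'x': 69}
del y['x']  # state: {'c': 82, 'y': 15}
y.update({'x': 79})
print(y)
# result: {'c': 82, 'y': 15, 'x': 79}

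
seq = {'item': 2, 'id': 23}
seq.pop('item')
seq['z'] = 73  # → {'id': 23, 'z': 73}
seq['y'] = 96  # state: {'id': 23, 'z': 73, 'y': 96}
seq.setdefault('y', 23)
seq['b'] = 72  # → {'id': 23, 'z': 73, 'y': 96, 'b': 72}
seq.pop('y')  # 96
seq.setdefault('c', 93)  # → 93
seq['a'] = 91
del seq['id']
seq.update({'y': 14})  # {'z': 73, 'b': 72, 'c': 93, 'a': 91, 'y': 14}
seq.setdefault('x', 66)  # 66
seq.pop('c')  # 93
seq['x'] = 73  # {'z': 73, 'b': 72, 'a': 91, 'y': 14, 'x': 73}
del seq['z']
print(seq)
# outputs {'b': 72, 'a': 91, 'y': 14, 'x': 73}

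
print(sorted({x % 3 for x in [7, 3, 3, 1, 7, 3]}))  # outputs [0, 1]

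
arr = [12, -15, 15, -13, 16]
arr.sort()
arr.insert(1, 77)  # [-15, 77, -13, 12, 15, 16]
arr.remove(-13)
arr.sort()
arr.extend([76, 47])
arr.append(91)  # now [-15, 12, 15, 16, 77, 76, 47, 91]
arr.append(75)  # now [-15, 12, 15, 16, 77, 76, 47, 91, 75]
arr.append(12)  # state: [-15, 12, 15, 16, 77, 76, 47, 91, 75, 12]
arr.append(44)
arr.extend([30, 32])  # [-15, 12, 15, 16, 77, 76, 47, 91, 75, 12, 44, 30, 32]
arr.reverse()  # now [32, 30, 44, 12, 75, 91, 47, 76, 77, 16, 15, 12, -15]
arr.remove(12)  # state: [32, 30, 44, 75, 91, 47, 76, 77, 16, 15, 12, -15]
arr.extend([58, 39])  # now [32, 30, 44, 75, 91, 47, 76, 77, 16, 15, 12, -15, 58, 39]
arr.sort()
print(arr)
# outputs [-15, 12, 15, 16, 30, 32, 39, 44, 47, 58, 75, 76, 77, 91]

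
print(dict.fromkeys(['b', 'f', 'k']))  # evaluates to {'b': None, 'f': None, 'k': None}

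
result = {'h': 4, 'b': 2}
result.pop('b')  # 2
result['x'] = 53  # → {'h': 4, 'x': 53}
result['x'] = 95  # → {'h': 4, 'x': 95}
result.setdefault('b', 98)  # 98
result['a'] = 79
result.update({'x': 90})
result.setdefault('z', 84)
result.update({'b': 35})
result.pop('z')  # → 84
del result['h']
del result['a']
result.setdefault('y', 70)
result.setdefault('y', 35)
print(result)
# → {'x': 90, 'b': 35, 'y': 70}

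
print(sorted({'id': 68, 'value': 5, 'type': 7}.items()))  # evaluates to [('id', 68), ('type', 7), ('value', 5)]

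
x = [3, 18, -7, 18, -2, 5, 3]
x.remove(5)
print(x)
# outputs [3, 18, -7, 18, -2, 3]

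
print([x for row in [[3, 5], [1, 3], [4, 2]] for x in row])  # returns [3, 5, 1, 3, 4, 2]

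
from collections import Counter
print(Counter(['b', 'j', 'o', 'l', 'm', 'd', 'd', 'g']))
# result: Counter({'d': 2, 'b': 1, 'j': 1, 'o': 1, 'l': 1, 'm': 1, 'g': 1})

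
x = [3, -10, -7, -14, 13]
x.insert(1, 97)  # [3, 97, -10, -7, -14, 13]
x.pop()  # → 13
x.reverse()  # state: [-14, -7, -10, 97, 3]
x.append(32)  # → [-14, -7, -10, 97, 3, 32]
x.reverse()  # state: [32, 3, 97, -10, -7, -14]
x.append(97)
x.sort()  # [-14, -10, -7, 3, 32, 97, 97]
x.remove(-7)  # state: [-14, -10, 3, 32, 97, 97]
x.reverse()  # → [97, 97, 32, 3, -10, -14]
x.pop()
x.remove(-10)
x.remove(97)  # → [97, 32, 3]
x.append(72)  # [97, 32, 3, 72]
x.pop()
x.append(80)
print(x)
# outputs [97, 32, 3, 80]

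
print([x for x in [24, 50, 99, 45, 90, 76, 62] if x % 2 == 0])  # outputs [24, 50, 90, 76, 62]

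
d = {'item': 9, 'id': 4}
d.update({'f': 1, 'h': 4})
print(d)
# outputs {'item': 9, 'id': 4, 'f': 1, 'h': 4}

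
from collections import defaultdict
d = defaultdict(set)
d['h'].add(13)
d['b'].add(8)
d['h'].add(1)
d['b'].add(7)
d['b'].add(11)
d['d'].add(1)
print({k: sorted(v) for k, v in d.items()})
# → {'h': [1, 13], 'b': [7, 8, 11], 'd': [1]}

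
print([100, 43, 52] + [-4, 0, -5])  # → [100, 43, 52, -4, 0, -5]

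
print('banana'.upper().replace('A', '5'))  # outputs B5N5N5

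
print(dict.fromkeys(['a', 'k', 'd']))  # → {'a': None, 'k': None, 'd': None}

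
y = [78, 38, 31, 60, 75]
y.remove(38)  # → [78, 31, 60, 75]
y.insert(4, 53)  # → [78, 31, 60, 75, 53]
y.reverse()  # [53, 75, 60, 31, 78]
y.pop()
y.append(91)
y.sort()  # [31, 53, 60, 75, 91]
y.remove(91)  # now [31, 53, 60, 75]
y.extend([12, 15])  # [31, 53, 60, 75, 12, 15]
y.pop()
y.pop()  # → 12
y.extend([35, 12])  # [31, 53, 60, 75, 35, 12]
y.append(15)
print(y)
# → [31, 53, 60, 75, 35, 12, 15]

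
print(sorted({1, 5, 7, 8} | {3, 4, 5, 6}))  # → [1, 3, 4, 5, 6, 7, 8]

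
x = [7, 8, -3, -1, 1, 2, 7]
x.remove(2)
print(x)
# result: [7, 8, -3, -1, 1, 7]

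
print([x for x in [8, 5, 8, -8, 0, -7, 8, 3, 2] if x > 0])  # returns [8, 5, 8, 8, 3, 2]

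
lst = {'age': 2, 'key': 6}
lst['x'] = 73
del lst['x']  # {'age': 2, 'key': 6}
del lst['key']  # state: {'age': 2}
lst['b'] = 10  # {'age': 2, 'b': 10}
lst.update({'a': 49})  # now {'age': 2, 'b': 10, 'a': 49}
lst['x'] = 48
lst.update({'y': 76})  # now {'age': 2, 'b': 10, 'a': 49, 'x': 48, 'y': 76}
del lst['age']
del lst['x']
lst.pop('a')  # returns 49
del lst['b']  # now {'y': 76}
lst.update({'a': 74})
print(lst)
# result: {'y': 76, 'a': 74}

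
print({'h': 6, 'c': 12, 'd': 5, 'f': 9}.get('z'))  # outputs None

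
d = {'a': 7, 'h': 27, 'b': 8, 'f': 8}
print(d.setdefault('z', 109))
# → 109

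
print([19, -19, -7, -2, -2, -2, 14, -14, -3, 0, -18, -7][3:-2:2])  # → [-2, -2, -14, 0]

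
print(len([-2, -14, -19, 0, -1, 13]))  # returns 6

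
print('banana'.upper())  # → BANANA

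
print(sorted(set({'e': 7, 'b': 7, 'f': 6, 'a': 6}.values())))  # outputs [6, 7]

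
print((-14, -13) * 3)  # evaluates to (-14, -13, -14, -13, -14, -13)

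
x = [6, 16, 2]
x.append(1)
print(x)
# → [6, 16, 2, 1]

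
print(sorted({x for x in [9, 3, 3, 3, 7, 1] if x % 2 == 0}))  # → []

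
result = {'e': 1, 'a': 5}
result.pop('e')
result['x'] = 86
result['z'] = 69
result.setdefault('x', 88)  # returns 86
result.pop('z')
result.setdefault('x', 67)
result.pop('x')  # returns 86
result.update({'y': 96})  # {'a': 5, 'y': 96}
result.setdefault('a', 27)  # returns 5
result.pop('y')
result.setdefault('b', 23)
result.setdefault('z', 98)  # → 98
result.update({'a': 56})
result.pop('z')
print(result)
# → {'a': 56, 'b': 23}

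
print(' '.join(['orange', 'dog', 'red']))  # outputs orange dog red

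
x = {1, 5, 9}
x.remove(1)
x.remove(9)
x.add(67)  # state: {5, 67}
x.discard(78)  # {5, 67}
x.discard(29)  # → {5, 67}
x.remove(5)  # {67}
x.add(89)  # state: {67, 89}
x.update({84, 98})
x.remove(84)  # {67, 89, 98}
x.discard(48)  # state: {67, 89, 98}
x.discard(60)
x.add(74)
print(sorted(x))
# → [67, 74, 89, 98]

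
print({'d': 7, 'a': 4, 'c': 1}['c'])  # 1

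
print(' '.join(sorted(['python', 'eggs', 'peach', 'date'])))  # date eggs peach python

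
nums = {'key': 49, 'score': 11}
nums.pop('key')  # 49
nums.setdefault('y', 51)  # 51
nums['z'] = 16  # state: {'score': 11, 'y': 51, 'z': 16}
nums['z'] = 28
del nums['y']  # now {'score': 11, 'z': 28}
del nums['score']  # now {'z': 28}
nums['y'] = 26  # {'z': 28, 'y': 26}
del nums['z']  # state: {'y': 26}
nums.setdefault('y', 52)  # 26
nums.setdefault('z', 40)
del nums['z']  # {'y': 26}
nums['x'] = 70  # {'y': 26, 'x': 70}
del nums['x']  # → {'y': 26}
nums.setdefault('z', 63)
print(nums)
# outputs {'y': 26, 'z': 63}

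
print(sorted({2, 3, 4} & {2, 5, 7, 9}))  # [2]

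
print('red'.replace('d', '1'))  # re1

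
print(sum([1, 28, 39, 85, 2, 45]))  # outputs 200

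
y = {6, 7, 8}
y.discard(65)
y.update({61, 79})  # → {6, 7, 8, 61, 79}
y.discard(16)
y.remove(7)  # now {6, 8, 61, 79}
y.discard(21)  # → {6, 8, 61, 79}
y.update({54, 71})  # {6, 8, 54, 61, 71, 79}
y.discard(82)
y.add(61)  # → {6, 8, 54, 61, 71, 79}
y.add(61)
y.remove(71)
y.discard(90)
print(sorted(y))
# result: [6, 8, 54, 61, 79]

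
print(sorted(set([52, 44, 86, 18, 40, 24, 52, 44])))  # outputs [18, 24, 40, 44, 52, 86]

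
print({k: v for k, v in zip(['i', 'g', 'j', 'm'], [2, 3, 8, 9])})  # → {'i': 2, 'g': 3, 'j': 8, 'm': 9}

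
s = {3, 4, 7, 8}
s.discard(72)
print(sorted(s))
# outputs [3, 4, 7, 8]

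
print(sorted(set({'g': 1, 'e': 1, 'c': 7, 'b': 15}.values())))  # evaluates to [1, 7, 15]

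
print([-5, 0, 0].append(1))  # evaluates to None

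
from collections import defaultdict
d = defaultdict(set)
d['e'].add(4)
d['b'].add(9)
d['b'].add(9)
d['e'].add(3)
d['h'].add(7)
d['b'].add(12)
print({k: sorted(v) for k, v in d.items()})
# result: {'e': [3, 4], 'b': [9, 12], 'h': [7]}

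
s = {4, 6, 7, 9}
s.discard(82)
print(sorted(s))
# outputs [4, 6, 7, 9]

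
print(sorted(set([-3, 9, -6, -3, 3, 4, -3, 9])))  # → [-6, -3, 3, 4, 9]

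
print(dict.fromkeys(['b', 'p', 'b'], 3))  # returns {'b': 3, 'p': 3}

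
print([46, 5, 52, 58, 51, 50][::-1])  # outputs [50, 51, 58, 52, 5, 46]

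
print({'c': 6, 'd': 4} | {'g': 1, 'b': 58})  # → {'c': 6, 'd': 4, 'g': 1, 'b': 58}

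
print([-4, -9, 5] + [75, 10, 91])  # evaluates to [-4, -9, 5, 75, 10, 91]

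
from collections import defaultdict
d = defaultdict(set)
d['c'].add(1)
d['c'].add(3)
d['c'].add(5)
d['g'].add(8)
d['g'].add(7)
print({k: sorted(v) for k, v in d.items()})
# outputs {'c': [1, 3, 5], 'g': [7, 8]}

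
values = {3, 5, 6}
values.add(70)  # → {3, 5, 6, 70}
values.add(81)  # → {3, 5, 6, 70, 81}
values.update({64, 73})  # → {3, 5, 6, 64, 70, 73, 81}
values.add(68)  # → {3, 5, 6, 64, 68, 70, 73, 81}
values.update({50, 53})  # {3, 5, 6, 50, 53, 64, 68, 70, 73, 81}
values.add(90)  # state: {3, 5, 6, 50, 53, 64, 68, 70, 73, 81, 90}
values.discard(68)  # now {3, 5, 6, 50, 53, 64, 70, 73, 81, 90}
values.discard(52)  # {3, 5, 6, 50, 53, 64, 70, 73, 81, 90}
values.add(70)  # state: {3, 5, 6, 50, 53, 64, 70, 73, 81, 90}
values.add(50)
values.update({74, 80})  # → {3, 5, 6, 50, 53, 64, 70, 73, 74, 80, 81, 90}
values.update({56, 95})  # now {3, 5, 6, 50, 53, 56, 64, 70, 73, 74, 80, 81, 90, 95}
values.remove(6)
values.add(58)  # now {3, 5, 50, 53, 56, 58, 64, 70, 73, 74, 80, 81, 90, 95}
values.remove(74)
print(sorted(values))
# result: [3, 5, 50, 53, 56, 58, 64, 70, 73, 80, 81, 90, 95]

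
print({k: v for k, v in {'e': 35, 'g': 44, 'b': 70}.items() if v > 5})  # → {'e': 35, 'g': 44, 'b': 70}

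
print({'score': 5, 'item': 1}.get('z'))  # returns None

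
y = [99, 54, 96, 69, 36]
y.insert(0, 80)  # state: [80, 99, 54, 96, 69, 36]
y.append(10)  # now [80, 99, 54, 96, 69, 36, 10]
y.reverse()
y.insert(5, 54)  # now [10, 36, 69, 96, 54, 54, 99, 80]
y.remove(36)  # [10, 69, 96, 54, 54, 99, 80]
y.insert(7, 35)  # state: [10, 69, 96, 54, 54, 99, 80, 35]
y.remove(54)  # [10, 69, 96, 54, 99, 80, 35]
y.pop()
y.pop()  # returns 80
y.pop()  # 99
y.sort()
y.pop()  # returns 96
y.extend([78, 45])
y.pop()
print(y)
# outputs [10, 54, 69, 78]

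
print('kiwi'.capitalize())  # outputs Kiwi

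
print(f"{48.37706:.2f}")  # 48.38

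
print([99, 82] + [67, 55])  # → [99, 82, 67, 55]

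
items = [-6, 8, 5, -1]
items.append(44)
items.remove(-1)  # [-6, 8, 5, 44]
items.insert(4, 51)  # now [-6, 8, 5, 44, 51]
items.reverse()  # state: [51, 44, 5, 8, -6]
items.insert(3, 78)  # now [51, 44, 5, 78, 8, -6]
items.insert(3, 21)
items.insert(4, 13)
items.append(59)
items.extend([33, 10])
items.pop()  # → 10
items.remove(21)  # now [51, 44, 5, 13, 78, 8, -6, 59, 33]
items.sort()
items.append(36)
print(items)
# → [-6, 5, 8, 13, 33, 44, 51, 59, 78, 36]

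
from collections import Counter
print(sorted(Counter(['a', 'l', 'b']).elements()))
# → ['a', 'b', 'l']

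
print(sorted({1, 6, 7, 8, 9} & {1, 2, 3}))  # [1]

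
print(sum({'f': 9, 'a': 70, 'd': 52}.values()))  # 131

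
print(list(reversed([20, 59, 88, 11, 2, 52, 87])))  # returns [87, 52, 2, 11, 88, 59, 20]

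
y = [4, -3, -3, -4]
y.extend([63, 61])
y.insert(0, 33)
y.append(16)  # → [33, 4, -3, -3, -4, 63, 61, 16]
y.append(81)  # [33, 4, -3, -3, -4, 63, 61, 16, 81]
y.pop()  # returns 81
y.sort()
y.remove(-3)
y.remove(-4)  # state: [-3, 4, 16, 33, 61, 63]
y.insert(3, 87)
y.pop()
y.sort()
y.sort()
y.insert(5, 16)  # [-3, 4, 16, 33, 61, 16, 87]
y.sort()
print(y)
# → [-3, 4, 16, 16, 33, 61, 87]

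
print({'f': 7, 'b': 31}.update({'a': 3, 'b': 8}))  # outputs None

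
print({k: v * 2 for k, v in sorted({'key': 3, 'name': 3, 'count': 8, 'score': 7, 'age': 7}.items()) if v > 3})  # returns {'age': 14, 'count': 16, 'score': 14}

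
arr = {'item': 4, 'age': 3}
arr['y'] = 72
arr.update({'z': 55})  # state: {'item': 4, 'age': 3, 'y': 72, 'z': 55}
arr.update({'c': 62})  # {'item': 4, 'age': 3, 'y': 72, 'z': 55, 'c': 62}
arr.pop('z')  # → 55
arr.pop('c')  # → 62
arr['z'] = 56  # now {'item': 4, 'age': 3, 'y': 72, 'z': 56}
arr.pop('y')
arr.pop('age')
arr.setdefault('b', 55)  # 55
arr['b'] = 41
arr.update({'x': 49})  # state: {'item': 4, 'z': 56, 'b': 41, 'x': 49}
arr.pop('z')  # 56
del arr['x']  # {'item': 4, 'b': 41}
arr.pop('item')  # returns 4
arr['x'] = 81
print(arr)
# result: {'b': 41, 'x': 81}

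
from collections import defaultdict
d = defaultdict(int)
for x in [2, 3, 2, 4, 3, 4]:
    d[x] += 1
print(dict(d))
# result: {2: 2, 3: 2, 4: 2}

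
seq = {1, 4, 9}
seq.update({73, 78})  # {1, 4, 9, 73, 78}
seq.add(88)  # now {1, 4, 9, 73, 78, 88}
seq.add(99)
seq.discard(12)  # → {1, 4, 9, 73, 78, 88, 99}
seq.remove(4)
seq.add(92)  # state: {1, 9, 73, 78, 88, 92, 99}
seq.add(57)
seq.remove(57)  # {1, 9, 73, 78, 88, 92, 99}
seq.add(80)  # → {1, 9, 73, 78, 80, 88, 92, 99}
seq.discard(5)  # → {1, 9, 73, 78, 80, 88, 92, 99}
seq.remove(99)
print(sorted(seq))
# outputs [1, 9, 73, 78, 80, 88, 92]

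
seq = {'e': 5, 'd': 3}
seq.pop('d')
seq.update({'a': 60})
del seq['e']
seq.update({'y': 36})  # {'a': 60, 'y': 36}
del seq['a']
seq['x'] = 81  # {'y': 36, 'x': 81}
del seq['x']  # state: {'y': 36}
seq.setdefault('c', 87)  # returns 87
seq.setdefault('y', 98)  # 36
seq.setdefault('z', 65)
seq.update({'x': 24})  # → {'y': 36, 'c': 87, 'z': 65, 'x': 24}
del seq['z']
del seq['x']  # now {'y': 36, 'c': 87}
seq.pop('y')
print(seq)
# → {'c': 87}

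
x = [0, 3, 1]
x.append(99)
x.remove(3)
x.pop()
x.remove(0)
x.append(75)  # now [1, 75]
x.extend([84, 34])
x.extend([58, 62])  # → [1, 75, 84, 34, 58, 62]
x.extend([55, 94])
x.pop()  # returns 94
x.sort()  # [1, 34, 55, 58, 62, 75, 84]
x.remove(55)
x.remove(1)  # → [34, 58, 62, 75, 84]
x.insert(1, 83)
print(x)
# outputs [34, 83, 58, 62, 75, 84]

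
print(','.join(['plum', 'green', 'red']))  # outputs plum,green,red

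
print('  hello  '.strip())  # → hello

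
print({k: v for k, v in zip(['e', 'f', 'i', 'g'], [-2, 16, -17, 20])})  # {'e': -2, 'f': 16, 'i': -17, 'g': 20}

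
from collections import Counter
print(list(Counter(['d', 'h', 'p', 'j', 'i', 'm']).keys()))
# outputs ['d', 'h', 'p', 'j', 'i', 'm']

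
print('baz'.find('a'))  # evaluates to 1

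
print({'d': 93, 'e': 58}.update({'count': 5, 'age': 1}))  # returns None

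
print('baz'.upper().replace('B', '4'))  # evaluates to 4AZ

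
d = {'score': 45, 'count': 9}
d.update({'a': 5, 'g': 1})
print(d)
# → {'score': 45, 'count': 9, 'a': 5, 'g': 1}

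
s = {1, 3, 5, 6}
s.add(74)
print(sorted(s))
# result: [1, 3, 5, 6, 74]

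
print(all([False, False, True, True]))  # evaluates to False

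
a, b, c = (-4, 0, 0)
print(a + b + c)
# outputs -4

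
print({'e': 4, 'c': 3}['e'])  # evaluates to 4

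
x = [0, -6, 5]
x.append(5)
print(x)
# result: [0, -6, 5, 5]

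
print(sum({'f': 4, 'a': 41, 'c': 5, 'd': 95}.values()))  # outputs 145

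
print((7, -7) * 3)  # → (7, -7, 7, -7, 7, -7)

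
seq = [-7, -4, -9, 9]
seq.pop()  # 9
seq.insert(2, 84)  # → [-7, -4, 84, -9]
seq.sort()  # [-9, -7, -4, 84]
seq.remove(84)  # [-9, -7, -4]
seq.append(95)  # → [-9, -7, -4, 95]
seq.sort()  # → [-9, -7, -4, 95]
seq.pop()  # 95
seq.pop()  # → -4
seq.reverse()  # [-7, -9]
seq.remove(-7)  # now [-9]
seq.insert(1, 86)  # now [-9, 86]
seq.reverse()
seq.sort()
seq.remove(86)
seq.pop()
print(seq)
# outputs []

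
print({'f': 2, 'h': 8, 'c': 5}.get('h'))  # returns 8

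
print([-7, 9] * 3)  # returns [-7, 9, -7, 9, -7, 9]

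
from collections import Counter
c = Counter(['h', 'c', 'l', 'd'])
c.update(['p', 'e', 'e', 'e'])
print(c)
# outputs Counter({'e': 3, 'h': 1, 'c': 1, 'l': 1, 'd': 1, 'p': 1})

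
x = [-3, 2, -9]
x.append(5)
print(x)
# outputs [-3, 2, -9, 5]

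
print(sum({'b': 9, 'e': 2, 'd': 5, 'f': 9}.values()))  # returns 25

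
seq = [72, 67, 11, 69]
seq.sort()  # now [11, 67, 69, 72]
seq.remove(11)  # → [67, 69, 72]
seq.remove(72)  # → [67, 69]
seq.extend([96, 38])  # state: [67, 69, 96, 38]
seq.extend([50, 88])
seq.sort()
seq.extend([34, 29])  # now [38, 50, 67, 69, 88, 96, 34, 29]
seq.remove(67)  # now [38, 50, 69, 88, 96, 34, 29]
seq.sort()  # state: [29, 34, 38, 50, 69, 88, 96]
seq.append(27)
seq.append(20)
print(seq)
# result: [29, 34, 38, 50, 69, 88, 96, 27, 20]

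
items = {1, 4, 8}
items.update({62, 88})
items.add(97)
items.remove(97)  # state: {1, 4, 8, 62, 88}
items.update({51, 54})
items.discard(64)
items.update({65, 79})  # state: {1, 4, 8, 51, 54, 62, 65, 79, 88}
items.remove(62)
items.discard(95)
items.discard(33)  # {1, 4, 8, 51, 54, 65, 79, 88}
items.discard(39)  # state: {1, 4, 8, 51, 54, 65, 79, 88}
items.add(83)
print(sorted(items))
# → [1, 4, 8, 51, 54, 65, 79, 83, 88]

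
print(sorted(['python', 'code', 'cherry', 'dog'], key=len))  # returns ['dog', 'code', 'python', 'cherry']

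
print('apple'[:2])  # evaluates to ap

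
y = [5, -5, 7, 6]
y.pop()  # 6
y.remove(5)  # [-5, 7]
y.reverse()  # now [7, -5]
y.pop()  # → -5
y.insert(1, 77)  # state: [7, 77]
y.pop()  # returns 77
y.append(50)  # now [7, 50]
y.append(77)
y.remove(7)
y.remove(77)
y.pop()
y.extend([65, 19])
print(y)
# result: [65, 19]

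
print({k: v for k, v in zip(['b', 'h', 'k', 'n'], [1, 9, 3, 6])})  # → {'b': 1, 'h': 9, 'k': 3, 'n': 6}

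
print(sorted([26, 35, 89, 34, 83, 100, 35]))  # [26, 34, 35, 35, 83, 89, 100]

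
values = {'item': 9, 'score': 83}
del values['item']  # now {'score': 83}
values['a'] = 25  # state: {'score': 83, 'a': 25}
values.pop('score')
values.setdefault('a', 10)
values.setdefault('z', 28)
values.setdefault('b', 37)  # 37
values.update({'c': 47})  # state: {'a': 25, 'z': 28, 'b': 37, 'c': 47}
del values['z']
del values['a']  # {'b': 37, 'c': 47}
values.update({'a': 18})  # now {'b': 37, 'c': 47, 'a': 18}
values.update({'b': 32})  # {'b': 32, 'c': 47, 'a': 18}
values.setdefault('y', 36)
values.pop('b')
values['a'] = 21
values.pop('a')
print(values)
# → {'c': 47, 'y': 36}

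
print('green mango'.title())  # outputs Green Mango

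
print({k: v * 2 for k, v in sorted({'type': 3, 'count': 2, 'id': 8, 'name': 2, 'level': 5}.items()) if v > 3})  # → {'id': 16, 'level': 10}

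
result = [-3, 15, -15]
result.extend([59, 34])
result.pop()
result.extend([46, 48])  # [-3, 15, -15, 59, 46, 48]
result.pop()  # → 48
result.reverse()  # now [46, 59, -15, 15, -3]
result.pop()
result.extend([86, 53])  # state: [46, 59, -15, 15, 86, 53]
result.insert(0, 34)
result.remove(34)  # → [46, 59, -15, 15, 86, 53]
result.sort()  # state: [-15, 15, 46, 53, 59, 86]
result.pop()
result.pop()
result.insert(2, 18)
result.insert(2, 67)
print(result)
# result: [-15, 15, 67, 18, 46, 53]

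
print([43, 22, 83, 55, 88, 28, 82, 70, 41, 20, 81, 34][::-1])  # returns [34, 81, 20, 41, 70, 82, 28, 88, 55, 83, 22, 43]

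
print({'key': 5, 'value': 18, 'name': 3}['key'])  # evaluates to 5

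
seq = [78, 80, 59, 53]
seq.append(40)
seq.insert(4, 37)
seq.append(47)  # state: [78, 80, 59, 53, 37, 40, 47]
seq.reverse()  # [47, 40, 37, 53, 59, 80, 78]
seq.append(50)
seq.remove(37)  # [47, 40, 53, 59, 80, 78, 50]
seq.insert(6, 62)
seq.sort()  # [40, 47, 50, 53, 59, 62, 78, 80]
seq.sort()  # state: [40, 47, 50, 53, 59, 62, 78, 80]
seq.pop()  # 80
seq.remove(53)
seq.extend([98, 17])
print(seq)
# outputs [40, 47, 50, 59, 62, 78, 98, 17]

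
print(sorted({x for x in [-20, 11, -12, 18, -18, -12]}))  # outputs [-20, -18, -12, 11, 18]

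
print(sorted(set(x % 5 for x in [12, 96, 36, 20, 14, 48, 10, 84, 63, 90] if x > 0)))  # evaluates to [0, 1, 2, 3, 4]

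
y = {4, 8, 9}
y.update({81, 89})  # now {4, 8, 9, 81, 89}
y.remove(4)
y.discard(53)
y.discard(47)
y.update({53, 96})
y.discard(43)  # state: {8, 9, 53, 81, 89, 96}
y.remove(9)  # {8, 53, 81, 89, 96}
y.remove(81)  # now {8, 53, 89, 96}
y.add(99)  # {8, 53, 89, 96, 99}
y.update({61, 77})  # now {8, 53, 61, 77, 89, 96, 99}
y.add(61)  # {8, 53, 61, 77, 89, 96, 99}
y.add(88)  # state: {8, 53, 61, 77, 88, 89, 96, 99}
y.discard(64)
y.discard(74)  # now {8, 53, 61, 77, 88, 89, 96, 99}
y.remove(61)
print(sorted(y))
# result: [8, 53, 77, 88, 89, 96, 99]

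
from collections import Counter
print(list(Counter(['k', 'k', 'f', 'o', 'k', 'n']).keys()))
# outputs ['k', 'f', 'o', 'n']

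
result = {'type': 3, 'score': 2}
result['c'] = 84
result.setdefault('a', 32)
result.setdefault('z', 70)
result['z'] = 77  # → {'type': 3, 'score': 2, 'c': 84, 'a': 32, 'z': 77}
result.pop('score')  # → 2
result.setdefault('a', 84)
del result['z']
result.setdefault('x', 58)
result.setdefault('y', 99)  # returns 99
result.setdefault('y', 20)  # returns 99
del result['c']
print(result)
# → {'type': 3, 'a': 32, 'x': 58, 'y': 99}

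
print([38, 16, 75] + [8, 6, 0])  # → [38, 16, 75, 8, 6, 0]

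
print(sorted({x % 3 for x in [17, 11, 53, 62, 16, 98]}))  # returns [1, 2]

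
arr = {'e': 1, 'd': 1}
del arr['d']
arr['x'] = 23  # {'e': 1, 'x': 23}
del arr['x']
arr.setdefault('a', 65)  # 65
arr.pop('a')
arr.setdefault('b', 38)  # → 38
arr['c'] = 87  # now {'e': 1, 'b': 38, 'c': 87}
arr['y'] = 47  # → {'e': 1, 'b': 38, 'c': 87, 'y': 47}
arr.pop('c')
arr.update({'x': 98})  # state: {'e': 1, 'b': 38, 'y': 47, 'x': 98}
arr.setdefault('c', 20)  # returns 20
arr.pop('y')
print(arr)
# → {'e': 1, 'b': 38, 'x': 98, 'c': 20}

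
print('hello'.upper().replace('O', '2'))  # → HELL2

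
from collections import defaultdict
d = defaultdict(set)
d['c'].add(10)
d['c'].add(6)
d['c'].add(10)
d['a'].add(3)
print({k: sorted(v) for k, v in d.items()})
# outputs {'c': [6, 10], 'a': [3]}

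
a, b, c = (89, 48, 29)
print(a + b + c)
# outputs 166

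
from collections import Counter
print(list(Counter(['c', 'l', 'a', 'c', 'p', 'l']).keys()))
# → ['c', 'l', 'a', 'p']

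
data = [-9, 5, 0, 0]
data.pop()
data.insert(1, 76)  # [-9, 76, 5, 0]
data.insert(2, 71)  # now [-9, 76, 71, 5, 0]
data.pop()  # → 0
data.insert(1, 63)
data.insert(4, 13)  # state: [-9, 63, 76, 71, 13, 5]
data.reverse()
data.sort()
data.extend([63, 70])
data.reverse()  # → [70, 63, 76, 71, 63, 13, 5, -9]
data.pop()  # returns -9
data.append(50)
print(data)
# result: [70, 63, 76, 71, 63, 13, 5, 50]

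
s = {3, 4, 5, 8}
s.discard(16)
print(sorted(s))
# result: [3, 4, 5, 8]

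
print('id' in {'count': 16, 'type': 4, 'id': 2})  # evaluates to True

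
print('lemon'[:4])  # lemo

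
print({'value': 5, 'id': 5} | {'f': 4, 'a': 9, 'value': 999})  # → {'value': 999, 'id': 5, 'f': 4, 'a': 9}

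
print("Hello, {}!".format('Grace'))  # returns Hello, Grace!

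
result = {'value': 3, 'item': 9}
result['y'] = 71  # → {'value': 3, 'item': 9, 'y': 71}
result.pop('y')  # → 71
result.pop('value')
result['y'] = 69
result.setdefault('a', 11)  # 11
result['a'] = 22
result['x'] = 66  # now {'item': 9, 'y': 69, 'a': 22, 'x': 66}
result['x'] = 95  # {'item': 9, 'y': 69, 'a': 22, 'x': 95}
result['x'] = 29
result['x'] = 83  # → {'item': 9, 'y': 69, 'a': 22, 'x': 83}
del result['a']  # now {'item': 9, 'y': 69, 'x': 83}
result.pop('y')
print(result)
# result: {'item': 9, 'x': 83}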